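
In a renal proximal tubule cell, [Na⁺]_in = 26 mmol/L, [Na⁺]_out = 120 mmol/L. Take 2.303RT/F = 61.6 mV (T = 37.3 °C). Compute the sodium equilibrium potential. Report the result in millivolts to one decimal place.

40.9 mV

E = (61.6/z) · log₁₀([Na⁺]_out/[Na⁺]_in) with z = +1.
= (61.6/1) · log₁₀(120/26) = 61.60 · log₁₀(4.615)
= 61.60 · (0.6642) = 40.92 mV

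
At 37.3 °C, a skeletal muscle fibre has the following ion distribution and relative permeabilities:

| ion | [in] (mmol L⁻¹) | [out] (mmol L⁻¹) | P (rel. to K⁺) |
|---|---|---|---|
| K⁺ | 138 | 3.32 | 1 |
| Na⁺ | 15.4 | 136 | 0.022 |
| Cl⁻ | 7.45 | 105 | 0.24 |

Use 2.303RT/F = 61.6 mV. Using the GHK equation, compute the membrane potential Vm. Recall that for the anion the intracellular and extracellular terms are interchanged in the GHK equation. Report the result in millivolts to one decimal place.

-80.4 mV

Vm = 61.6 · log₁₀[(Σ P·[cation]ₒ + Σ P·[anion]ᵢ) / (Σ P·[cation]ᵢ + Σ P·[anion]ₒ)]
Numerator = 1×3.32 + 0.022×136 + 0.24×7.45 = 8.1
Denominator = 1×138 + 0.022×15.4 + 0.24×105 = 163.5
Vm = 61.6 · log₁₀(0.04953) = 61.6 × (-1.3051) = -80.40 mV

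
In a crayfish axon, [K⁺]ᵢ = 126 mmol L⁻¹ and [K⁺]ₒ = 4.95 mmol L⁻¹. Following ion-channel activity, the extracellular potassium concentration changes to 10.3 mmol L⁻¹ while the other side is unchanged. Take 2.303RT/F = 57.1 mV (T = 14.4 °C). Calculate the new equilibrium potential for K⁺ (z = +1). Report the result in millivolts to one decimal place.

-62.1 mV

After the shift: [K⁺]_out = 10.3, [K⁺]_in = 126 mmol L⁻¹.
E_new = (57.1/1)·log₁₀(10.3/126) = 57.10 · (-1.0875) = -62.10 mV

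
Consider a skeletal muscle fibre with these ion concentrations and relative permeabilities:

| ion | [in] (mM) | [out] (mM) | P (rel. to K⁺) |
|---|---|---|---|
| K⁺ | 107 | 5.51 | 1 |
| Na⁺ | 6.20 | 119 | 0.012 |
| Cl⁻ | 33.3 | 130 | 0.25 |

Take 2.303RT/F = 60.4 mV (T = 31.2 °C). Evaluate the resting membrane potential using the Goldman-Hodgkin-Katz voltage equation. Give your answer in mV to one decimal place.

-58.1 mV

Vm = 60.4 · log₁₀[(Σ P·[cation]ₒ + Σ P·[anion]ᵢ) / (Σ P·[cation]ᵢ + Σ P·[anion]ₒ)]
Numerator = 1×5.51 + 0.012×119 + 0.25×33.3 = 15.26
Denominator = 1×107 + 0.012×6.20 + 0.25×130 = 139.6
Vm = 60.4 · log₁₀(0.10935) = 60.4 × (-0.9612) = -58.05 mV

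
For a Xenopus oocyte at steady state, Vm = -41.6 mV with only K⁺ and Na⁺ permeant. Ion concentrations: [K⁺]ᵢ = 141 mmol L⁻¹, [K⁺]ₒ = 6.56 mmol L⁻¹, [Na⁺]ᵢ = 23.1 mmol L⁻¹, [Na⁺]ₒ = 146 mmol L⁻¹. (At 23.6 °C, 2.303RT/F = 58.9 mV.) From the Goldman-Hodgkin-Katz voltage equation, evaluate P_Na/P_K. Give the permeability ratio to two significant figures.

0.15

Let α = P_Na/P_K. GHK: Vm = 58.9·log₁₀[(Kₒ + α·Naₒ)/(Kᵢ + α·Naᵢ)].
10^(Vm/58.9) = 10^(-41.6/58.9) = 0.19666
So 0.19666·(Kᵢ + α·Naᵢ) = Kₒ + α·Naₒ → α = (0.19666·141.0 − 6.56) / (146.0 − 0.19666·23.1)
α = (27.73 − 6.56) / (146.0 − 4.543) = 21.17/141.5 = 0.1497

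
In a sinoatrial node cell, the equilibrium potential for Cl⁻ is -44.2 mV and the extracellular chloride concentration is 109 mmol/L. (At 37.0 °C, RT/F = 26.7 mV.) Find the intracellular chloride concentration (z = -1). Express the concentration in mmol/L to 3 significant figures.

Nernst: E = (26.7/-1) · ln([out]/[in]), so ln([out]/[in]) = -44.2 × -1 / 26.7 = 1.6554.
[out]/[in] = e^(1.6554) = 5.235.
[in] = 109 / 5.235 = 20.82 mmol/L.

20.8 mmol/L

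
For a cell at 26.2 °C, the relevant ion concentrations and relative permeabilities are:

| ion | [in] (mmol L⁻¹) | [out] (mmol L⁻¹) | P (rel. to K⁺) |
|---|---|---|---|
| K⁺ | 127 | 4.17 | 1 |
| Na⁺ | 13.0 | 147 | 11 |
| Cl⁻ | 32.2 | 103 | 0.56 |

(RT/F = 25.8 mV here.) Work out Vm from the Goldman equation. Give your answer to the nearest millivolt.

Vm = 25.8 · ln[(Σ P·[cation]ₒ + Σ P·[anion]ᵢ) / (Σ P·[cation]ᵢ + Σ P·[anion]ₒ)]
Numerator = 1×4.17 + 11×147 + 0.56×32.2 = 1639
Denominator = 1×127 + 11×13.0 + 0.56×103 = 327.7
Vm = 25.8 · ln(5.0024) = 25.8 × (1.6099) = 41.54 mV

42 mV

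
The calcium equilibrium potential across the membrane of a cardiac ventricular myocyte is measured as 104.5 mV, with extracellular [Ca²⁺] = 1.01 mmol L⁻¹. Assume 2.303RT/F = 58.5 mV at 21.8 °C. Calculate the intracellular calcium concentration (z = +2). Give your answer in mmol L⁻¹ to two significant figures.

0.00027 mmol L⁻¹

Nernst: E = (58.5/2) · log₁₀([out]/[in]), so log₁₀([out]/[in]) = 104.5 × 2 / 58.5 = 3.5726.
[out]/[in] = 10^(3.5726) = 3738.
[in] = 1.01 / 3738 = 0.0002702 mmol L⁻¹.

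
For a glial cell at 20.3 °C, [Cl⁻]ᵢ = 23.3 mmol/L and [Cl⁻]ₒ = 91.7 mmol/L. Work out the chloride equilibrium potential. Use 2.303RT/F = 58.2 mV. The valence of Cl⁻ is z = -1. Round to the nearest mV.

-35 mV

E = (58.2/z) · log₁₀([Cl⁻]_out/[Cl⁻]_in) with z = -1.
For an anion, dividing by z = -1 reverses the sign.
= (58.2/-1) · log₁₀(91.7/23.3) = -58.20 · log₁₀(3.936)
= -58.20 · (0.5950) = -34.63 mV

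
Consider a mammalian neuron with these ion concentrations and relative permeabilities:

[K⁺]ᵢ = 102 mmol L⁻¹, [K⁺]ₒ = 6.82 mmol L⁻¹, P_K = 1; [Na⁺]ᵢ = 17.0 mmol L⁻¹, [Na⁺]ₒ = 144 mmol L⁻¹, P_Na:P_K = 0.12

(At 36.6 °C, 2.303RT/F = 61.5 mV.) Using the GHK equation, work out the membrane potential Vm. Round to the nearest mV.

-39 mV

Vm = 61.5 · log₁₀[(Σ P·[cation]ₒ + Σ P·[anion]ᵢ) / (Σ P·[cation]ᵢ + Σ P·[anion]ₒ)]
Numerator = 1×6.82 + 0.12×144 = 24.1
Denominator = 1×102 + 0.12×17.0 = 104
Vm = 61.5 · log₁₀(0.23164) = 61.5 × (-0.6352) = -39.06 mV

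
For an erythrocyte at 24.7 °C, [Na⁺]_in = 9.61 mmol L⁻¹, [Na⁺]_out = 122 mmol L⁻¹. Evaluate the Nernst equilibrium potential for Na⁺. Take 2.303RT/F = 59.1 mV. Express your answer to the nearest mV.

65 mV

E = (59.1/z) · log₁₀([Na⁺]_out/[Na⁺]_in) with z = +1.
= (59.1/1) · log₁₀(122/9.61) = 59.10 · log₁₀(12.7)
= 59.10 · (1.1036) = 65.22 mV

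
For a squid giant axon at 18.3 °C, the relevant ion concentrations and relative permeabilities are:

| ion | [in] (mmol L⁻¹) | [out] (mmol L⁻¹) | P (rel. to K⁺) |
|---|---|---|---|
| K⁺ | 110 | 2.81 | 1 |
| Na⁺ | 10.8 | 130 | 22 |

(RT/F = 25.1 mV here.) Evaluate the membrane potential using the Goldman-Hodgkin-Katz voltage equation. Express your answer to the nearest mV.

53 mV

Vm = 25.1 · ln[(Σ P·[cation]ₒ + Σ P·[anion]ᵢ) / (Σ P·[cation]ᵢ + Σ P·[anion]ₒ)]
Numerator = 1×2.81 + 22×130 = 2863
Denominator = 1×110 + 22×10.8 = 347.6
Vm = 25.1 · ln(8.2359) = 25.1 × (2.1085) = 52.92 mV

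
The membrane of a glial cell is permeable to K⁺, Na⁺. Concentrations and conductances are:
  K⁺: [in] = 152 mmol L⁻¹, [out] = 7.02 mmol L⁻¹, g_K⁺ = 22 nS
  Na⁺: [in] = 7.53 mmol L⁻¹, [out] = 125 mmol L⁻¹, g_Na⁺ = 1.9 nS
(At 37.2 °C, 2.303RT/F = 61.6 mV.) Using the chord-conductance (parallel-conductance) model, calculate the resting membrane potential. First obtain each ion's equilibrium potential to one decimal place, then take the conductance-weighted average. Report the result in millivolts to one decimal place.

-69.8 mV

E_K⁺ = (61.6/1)·log₁₀(7.02/152) = -82.3 mV
E_Na⁺ = (61.6/1)·log₁₀(125/7.53) = 75.2 mV
Vm = (Σ gᵢEᵢ)/(Σ gᵢ) = (22·-82.3 + 1.9·75.2) / (22 + 1.9)
= -1667.72 / 23.9 = -69.78 mV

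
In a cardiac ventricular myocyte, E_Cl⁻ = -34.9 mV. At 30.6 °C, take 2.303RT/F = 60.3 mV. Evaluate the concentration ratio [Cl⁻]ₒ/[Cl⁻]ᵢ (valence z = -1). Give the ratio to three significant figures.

3.79

log₁₀([out]/[in]) = E·z/(60.3) = -34.9 × -1 / 60.3 = 0.5788
[out]/[in] = 10^(0.5788) = 3.791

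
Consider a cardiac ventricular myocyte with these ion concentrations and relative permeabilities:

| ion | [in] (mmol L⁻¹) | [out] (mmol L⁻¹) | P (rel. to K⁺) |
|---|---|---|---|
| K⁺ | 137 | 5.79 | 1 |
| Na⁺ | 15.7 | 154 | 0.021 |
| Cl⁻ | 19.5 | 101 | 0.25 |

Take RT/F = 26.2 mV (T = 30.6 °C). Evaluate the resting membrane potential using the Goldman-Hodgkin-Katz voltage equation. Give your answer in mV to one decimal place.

Vm = 26.2 · ln[(Σ P·[cation]ₒ + Σ P·[anion]ᵢ) / (Σ P·[cation]ᵢ + Σ P·[anion]ₒ)]
Numerator = 1×5.79 + 0.021×154 + 0.25×19.5 = 13.9
Denominator = 1×137 + 0.021×15.7 + 0.25×101 = 162.6
Vm = 26.2 · ln(0.08549) = 26.2 × (-2.4594) = -64.44 mV

-64.4 mV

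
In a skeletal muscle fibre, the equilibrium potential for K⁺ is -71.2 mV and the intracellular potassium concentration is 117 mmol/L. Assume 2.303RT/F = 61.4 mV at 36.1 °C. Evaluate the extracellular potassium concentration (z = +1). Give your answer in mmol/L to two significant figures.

Nernst: E = (61.4/1) · log₁₀([out]/[in]), so log₁₀([out]/[in]) = -71.2 × 1 / 61.4 = -1.1596.
[out]/[in] = 10^(-1.1596) = 0.06925.
[out] = 0.06925 × 117 = 8.102 mmol/L.

8.1 mmol/L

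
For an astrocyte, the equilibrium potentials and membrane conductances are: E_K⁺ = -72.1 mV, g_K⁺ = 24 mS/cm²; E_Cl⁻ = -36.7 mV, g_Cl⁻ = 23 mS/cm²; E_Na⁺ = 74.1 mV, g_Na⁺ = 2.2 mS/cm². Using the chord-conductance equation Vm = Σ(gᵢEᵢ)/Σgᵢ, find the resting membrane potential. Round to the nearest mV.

Σ gᵢEᵢ = 24·(-72.1) + 23·(-36.7) + 2.2·(74.1) = -2411.48
Σ gᵢ = 24 + 23 + 2.2 = 49.2
Vm = -2411.48 / 49.2 = -49.01 mV

-49 mV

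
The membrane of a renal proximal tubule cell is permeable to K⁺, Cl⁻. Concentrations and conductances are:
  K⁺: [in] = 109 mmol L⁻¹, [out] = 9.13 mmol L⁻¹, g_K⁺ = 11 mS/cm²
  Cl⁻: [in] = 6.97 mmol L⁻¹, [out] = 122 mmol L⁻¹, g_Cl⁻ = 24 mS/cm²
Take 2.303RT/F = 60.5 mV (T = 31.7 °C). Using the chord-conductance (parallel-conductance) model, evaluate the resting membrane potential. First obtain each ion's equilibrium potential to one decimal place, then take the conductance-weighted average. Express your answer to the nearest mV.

E_K⁺ = (60.5/1)·log₁₀(9.13/109) = -65.2 mV
E_Cl⁻ = (60.5/-1)·log₁₀(122/6.97) = -75.2 mV
Vm = (Σ gᵢEᵢ)/(Σ gᵢ) = (11·-65.2 + 24·-75.2) / (11 + 24)
= -2522.00 / 35 = -72.06 mV

-72 mV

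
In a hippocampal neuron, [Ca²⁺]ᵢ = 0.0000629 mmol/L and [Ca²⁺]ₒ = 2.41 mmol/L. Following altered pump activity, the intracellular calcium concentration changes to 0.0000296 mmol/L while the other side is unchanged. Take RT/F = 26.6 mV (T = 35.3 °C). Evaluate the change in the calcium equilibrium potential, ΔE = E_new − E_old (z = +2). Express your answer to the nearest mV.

10 mV

E_old = (26.6/2)·ln(2.41/0.0000629) = 140.36 mV
E_new = (26.6/2)·ln(2.41/0.0000296) = 150.39 mV
ΔE = 150.39 − (140.36) = 10.03 mV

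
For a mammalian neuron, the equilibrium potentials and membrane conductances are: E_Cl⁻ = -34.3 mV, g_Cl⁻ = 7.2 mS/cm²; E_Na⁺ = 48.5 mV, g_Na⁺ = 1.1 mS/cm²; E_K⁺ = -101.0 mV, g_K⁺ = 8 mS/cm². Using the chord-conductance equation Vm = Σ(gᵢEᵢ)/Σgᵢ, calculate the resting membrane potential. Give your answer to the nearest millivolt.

-61 mV

Σ gᵢEᵢ = 7.2·(-34.3) + 1.1·(48.5) + 8·(-101.0) = -1001.61
Σ gᵢ = 7.2 + 1.1 + 8 = 16.3
Vm = -1001.61 / 16.3 = -61.45 mV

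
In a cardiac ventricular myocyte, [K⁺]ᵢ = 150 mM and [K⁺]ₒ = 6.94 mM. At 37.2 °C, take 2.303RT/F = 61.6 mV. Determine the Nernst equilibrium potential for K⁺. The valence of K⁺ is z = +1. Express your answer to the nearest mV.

-82 mV

E = (61.6/z) · log₁₀([K⁺]_out/[K⁺]_in) with z = +1.
= (61.6/1) · log₁₀(6.94/150) = 61.60 · log₁₀(0.04627)
= 61.60 · (-1.3347) = -82.22 mV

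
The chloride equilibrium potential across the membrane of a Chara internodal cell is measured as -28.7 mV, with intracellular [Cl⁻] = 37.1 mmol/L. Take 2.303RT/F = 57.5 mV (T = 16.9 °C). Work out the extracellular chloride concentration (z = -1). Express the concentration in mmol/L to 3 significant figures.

117 mmol/L

Nernst: E = (57.5/-1) · log₁₀([out]/[in]), so log₁₀([out]/[in]) = -28.7 × -1 / 57.5 = 0.4991.
[out]/[in] = 10^(0.4991) = 3.156.
[out] = 3.156 × 37.1 = 117.1 mmol/L.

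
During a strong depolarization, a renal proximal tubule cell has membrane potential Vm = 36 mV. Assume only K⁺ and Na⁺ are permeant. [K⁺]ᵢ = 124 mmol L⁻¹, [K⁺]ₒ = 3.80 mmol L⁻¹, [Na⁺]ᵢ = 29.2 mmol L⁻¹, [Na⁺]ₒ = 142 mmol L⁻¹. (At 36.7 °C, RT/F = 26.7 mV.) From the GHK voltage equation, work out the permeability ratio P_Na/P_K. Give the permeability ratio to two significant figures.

Let α = P_Na/P_K. GHK: Vm = 26.7·ln[(Kₒ + α·Naₒ)/(Kᵢ + α·Naᵢ)].
e^(Vm/26.7) = e^(36.0/26.7) = 3.8509
So 3.8509·(Kᵢ + α·Naᵢ) = Kₒ + α·Naₒ → α = (3.8509·124.0 − 3.8) / (142.0 − 3.8509·29.2)
α = (477.5 − 3.8) / (142.0 − 112.4) = 473.7/29.55 = 16.03

16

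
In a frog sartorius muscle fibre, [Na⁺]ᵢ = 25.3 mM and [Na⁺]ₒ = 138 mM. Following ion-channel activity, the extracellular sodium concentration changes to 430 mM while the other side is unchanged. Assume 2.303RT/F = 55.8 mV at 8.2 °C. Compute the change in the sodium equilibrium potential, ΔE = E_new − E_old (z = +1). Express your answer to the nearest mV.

E_old = (55.8/1)·log₁₀(138/25.3) = 41.11 mV
E_new = (55.8/1)·log₁₀(430/25.3) = 68.65 mV
ΔE = 68.65 − (41.11) = 27.54 mV

28 mV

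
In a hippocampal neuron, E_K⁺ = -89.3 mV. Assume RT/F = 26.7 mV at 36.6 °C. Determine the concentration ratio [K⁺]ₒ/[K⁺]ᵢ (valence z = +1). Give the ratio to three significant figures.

ln([out]/[in]) = E·z/(26.7) = -89.3 × 1 / 26.7 = -3.3446
[out]/[in] = e^(-3.3446) = 0.03528

0.0353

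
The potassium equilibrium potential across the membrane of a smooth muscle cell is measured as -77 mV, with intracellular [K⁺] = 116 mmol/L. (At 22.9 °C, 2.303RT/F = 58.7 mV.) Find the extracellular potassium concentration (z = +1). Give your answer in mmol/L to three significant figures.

Nernst: E = (58.7/1) · log₁₀([out]/[in]), so log₁₀([out]/[in]) = -77.0 × 1 / 58.7 = -1.3118.
[out]/[in] = 10^(-1.3118) = 0.04878.
[out] = 0.04878 × 116 = 5.659 mmol/L.

5.66 mmol/L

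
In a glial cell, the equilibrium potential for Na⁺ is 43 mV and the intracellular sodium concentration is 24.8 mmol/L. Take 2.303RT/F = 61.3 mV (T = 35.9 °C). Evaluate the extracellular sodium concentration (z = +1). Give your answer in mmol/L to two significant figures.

Nernst: E = (61.3/1) · log₁₀([out]/[in]), so log₁₀([out]/[in]) = 43.0 × 1 / 61.3 = 0.7015.
[out]/[in] = 10^(0.7015) = 5.029.
[out] = 5.029 × 24.8 = 124.7 mmol/L.

120 mmol/L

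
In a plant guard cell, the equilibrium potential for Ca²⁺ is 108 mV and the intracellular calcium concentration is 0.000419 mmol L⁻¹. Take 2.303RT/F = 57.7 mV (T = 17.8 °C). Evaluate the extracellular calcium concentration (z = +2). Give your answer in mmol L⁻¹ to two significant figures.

Nernst: E = (57.7/2) · log₁₀([out]/[in]), so log₁₀([out]/[in]) = 108.0 × 2 / 57.7 = 3.7435.
[out]/[in] = 10^(3.7435) = 5540.
[out] = 5540 × 0.000419 = 2.321 mmol L⁻¹.

2.3 mmol L⁻¹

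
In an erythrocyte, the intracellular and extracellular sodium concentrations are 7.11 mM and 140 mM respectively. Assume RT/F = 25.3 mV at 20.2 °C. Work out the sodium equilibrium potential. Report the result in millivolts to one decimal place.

75.4 mV

E = (25.3/z) · ln([Na⁺]_out/[Na⁺]_in) with z = +1.
= (25.3/1) · ln(140/7.11) = 25.30 · ln(19.69)
= 25.30 · (2.9801) = 75.40 mV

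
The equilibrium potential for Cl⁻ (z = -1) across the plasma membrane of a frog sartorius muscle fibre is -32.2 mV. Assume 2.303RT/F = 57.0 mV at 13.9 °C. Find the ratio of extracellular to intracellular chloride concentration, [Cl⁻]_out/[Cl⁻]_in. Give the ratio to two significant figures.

log₁₀([out]/[in]) = E·z/(57.0) = -32.2 × -1 / 57.0 = 0.5649
[out]/[in] = 10^(0.5649) = 3.672

3.7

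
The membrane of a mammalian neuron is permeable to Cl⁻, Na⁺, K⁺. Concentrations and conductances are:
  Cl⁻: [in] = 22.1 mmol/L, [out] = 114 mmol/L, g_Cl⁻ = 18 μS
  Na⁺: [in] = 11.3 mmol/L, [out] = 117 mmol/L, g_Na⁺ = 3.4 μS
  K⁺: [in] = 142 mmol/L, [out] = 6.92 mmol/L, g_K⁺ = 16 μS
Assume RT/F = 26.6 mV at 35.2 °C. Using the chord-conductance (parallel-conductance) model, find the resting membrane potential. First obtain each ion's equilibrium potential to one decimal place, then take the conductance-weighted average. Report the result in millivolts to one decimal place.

E_Cl⁻ = (26.6/-1)·ln(114/22.1) = -43.6 mV
E_Na⁺ = (26.6/1)·ln(117/11.3) = 62.2 mV
E_K⁺ = (26.6/1)·ln(6.92/142) = -80.4 mV
Vm = (Σ gᵢEᵢ)/(Σ gᵢ) = (18·-43.6 + 3.4·62.2 + 16·-80.4) / (18 + 3.4 + 16)
= -1859.72 / 37.4 = -49.73 mV

-49.7 mV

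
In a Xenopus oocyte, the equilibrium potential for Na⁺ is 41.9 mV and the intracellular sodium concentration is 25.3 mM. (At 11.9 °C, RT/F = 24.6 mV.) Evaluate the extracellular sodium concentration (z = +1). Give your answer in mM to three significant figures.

139 mM

Nernst: E = (24.6/1) · ln([out]/[in]), so ln([out]/[in]) = 41.9 × 1 / 24.6 = 1.7033.
[out]/[in] = e^(1.7033) = 5.492.
[out] = 5.492 × 25.3 = 138.9 mM.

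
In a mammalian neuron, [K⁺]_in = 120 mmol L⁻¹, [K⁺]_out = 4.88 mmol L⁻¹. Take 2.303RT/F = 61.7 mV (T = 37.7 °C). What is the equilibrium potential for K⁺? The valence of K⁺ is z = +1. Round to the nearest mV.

E = (61.7/z) · log₁₀([K⁺]_out/[K⁺]_in) with z = +1.
= (61.7/1) · log₁₀(4.88/120) = 61.70 · log₁₀(0.04067)
= 61.70 · (-1.3908) = -85.81 mV

-86 mV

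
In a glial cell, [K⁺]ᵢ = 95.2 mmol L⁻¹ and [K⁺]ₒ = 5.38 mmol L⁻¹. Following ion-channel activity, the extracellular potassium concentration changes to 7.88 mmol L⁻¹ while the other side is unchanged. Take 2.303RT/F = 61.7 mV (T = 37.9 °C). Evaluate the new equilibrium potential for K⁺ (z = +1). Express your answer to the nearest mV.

After the shift: [K⁺]_out = 7.88, [K⁺]_in = 95.2 mmol L⁻¹.
E_new = (61.7/1)·log₁₀(7.88/95.2) = 61.70 · (-1.0821) = -66.77 mV

-67 mV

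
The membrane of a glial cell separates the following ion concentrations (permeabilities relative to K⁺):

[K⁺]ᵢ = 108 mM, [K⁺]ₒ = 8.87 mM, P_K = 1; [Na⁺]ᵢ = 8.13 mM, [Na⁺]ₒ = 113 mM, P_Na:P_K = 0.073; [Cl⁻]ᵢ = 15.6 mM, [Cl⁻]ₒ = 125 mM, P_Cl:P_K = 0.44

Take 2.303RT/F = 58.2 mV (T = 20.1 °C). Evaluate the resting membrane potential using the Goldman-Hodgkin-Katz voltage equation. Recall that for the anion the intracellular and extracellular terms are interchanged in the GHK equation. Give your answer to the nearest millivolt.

Vm = 58.2 · log₁₀[(Σ P·[cation]ₒ + Σ P·[anion]ᵢ) / (Σ P·[cation]ᵢ + Σ P·[anion]ₒ)]
Numerator = 1×8.87 + 0.073×113 + 0.44×15.6 = 23.98
Denominator = 1×108 + 0.073×8.13 + 0.44×125 = 163.6
Vm = 58.2 · log₁₀(0.1466) = 58.2 × (-0.8339) = -48.53 mV

-49 mV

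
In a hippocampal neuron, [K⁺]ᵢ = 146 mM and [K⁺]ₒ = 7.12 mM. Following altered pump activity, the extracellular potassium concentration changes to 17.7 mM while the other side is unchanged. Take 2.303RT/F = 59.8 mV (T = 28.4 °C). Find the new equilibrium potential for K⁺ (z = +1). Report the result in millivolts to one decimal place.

After the shift: [K⁺]_out = 17.7, [K⁺]_in = 146 mM.
E_new = (59.8/1)·log₁₀(17.7/146) = 59.80 · (-0.9164) = -54.80 mV

-54.8 mV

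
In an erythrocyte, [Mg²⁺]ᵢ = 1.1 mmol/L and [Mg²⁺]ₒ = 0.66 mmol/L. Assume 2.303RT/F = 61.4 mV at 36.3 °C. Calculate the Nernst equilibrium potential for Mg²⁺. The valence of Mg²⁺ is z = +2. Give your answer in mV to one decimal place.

-6.8 mV

E = (61.4/z) · log₁₀([Mg²⁺]_out/[Mg²⁺]_in) with z = +2.
= (61.4/2) · log₁₀(0.66/1.1) = 30.70 · log₁₀(0.6)
= 30.70 · (-0.2218) = -6.81 mV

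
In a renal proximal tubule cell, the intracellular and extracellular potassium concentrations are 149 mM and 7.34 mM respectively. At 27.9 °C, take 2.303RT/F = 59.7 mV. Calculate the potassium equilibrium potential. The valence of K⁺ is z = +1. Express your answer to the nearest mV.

E = (59.7/z) · log₁₀([K⁺]_out/[K⁺]_in) with z = +1.
= (59.7/1) · log₁₀(7.34/149) = 59.70 · log₁₀(0.04926)
= 59.70 · (-1.3075) = -78.06 mV

-78 mV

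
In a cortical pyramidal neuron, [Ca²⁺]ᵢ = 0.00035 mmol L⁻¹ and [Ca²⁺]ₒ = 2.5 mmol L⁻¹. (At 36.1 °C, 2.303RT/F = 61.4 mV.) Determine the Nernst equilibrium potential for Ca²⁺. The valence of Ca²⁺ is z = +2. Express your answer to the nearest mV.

E = (61.4/z) · log₁₀([Ca²⁺]_out/[Ca²⁺]_in) with z = +2.
= (61.4/2) · log₁₀(2.5/0.00035) = 30.70 · log₁₀(7143)
= 30.70 · (3.8539) = 118.31 mV

118 mV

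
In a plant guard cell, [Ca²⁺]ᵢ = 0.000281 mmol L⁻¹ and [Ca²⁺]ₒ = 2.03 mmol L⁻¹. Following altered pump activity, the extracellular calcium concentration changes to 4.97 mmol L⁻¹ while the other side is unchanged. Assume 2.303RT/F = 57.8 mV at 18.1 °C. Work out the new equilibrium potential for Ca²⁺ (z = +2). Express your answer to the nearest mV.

After the shift: [Ca²⁺]_out = 4.97, [Ca²⁺]_in = 0.000281 mmol L⁻¹.
E_new = (57.8/2)·log₁₀(4.97/0.000281) = 28.90 · (4.2477) = 122.76 mV

123 mV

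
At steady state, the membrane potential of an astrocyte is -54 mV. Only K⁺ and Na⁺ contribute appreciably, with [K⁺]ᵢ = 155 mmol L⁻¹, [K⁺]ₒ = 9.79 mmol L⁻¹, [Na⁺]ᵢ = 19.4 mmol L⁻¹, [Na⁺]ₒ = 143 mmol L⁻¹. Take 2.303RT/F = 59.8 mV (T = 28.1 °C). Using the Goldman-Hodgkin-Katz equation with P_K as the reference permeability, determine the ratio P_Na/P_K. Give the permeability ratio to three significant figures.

Let α = P_Na/P_K. GHK: Vm = 59.8·log₁₀[(Kₒ + α·Naₒ)/(Kᵢ + α·Naᵢ)].
10^(Vm/59.8) = 10^(-54.0/59.8) = 0.12502
So 0.12502·(Kᵢ + α·Naᵢ) = Kₒ + α·Naₒ → α = (0.12502·155.0 − 9.79) / (143.0 − 0.12502·19.4)
α = (19.38 − 9.79) / (143.0 − 2.425) = 9.589/140.6 = 0.06821

0.0682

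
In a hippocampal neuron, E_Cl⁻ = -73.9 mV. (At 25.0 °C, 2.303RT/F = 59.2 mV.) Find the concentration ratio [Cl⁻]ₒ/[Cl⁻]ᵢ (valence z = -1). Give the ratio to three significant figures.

log₁₀([out]/[in]) = E·z/(59.2) = -73.9 × -1 / 59.2 = 1.2483
[out]/[in] = 10^(1.2483) = 17.71

17.7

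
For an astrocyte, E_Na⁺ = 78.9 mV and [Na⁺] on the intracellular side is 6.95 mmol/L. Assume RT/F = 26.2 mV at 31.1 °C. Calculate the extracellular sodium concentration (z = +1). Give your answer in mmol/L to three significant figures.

Nernst: E = (26.2/1) · ln([out]/[in]), so ln([out]/[in]) = 78.9 × 1 / 26.2 = 3.0115.
[out]/[in] = e^(3.0115) = 20.32.
[out] = 20.32 × 6.95 = 141.2 mmol/L.

141 mmol/L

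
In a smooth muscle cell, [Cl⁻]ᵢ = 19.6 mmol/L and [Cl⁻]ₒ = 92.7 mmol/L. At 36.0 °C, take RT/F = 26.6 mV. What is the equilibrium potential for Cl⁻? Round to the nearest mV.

-41 mV

E = (26.6/z) · ln([Cl⁻]_out/[Cl⁻]_in) with z = -1.
For an anion, dividing by z = -1 reverses the sign.
= (26.6/-1) · ln(92.7/19.6) = -26.60 · ln(4.73)
= -26.60 · (1.5538) = -41.33 mV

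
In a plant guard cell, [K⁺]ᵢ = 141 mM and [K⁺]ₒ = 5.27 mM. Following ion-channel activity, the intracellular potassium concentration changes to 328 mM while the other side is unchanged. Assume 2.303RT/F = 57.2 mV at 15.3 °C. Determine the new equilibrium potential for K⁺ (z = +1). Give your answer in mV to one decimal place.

After the shift: [K⁺]_out = 5.27, [K⁺]_in = 328 mM.
E_new = (57.2/1)·log₁₀(5.27/328) = 57.20 · (-1.7941) = -102.62 mV

-102.6 mV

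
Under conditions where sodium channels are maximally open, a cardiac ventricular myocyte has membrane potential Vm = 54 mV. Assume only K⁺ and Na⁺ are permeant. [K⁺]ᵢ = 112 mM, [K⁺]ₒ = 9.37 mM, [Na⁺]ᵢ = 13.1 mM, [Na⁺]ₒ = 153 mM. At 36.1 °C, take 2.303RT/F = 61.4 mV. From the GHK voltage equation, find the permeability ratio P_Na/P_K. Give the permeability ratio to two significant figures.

16

Let α = P_Na/P_K. GHK: Vm = 61.4·log₁₀[(Kₒ + α·Naₒ)/(Kᵢ + α·Naᵢ)].
10^(Vm/61.4) = 10^(54.0/61.4) = 7.5767
So 7.5767·(Kᵢ + α·Naᵢ) = Kₒ + α·Naₒ → α = (7.5767·112.0 − 9.37) / (153.0 − 7.5767·13.1)
α = (848.6 − 9.37) / (153.0 − 99.25) = 839.2/53.75 = 15.61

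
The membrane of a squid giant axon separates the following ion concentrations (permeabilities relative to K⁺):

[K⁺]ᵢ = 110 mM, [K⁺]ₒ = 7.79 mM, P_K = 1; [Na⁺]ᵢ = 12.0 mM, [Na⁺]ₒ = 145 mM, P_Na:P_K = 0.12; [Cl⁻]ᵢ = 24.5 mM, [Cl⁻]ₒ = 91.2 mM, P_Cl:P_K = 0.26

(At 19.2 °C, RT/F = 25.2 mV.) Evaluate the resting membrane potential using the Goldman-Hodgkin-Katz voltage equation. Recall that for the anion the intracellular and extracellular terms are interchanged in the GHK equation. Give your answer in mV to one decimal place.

-36.7 mV

Vm = 25.2 · ln[(Σ P·[cation]ₒ + Σ P·[anion]ᵢ) / (Σ P·[cation]ᵢ + Σ P·[anion]ₒ)]
Numerator = 1×7.79 + 0.12×145 + 0.26×24.5 = 31.56
Denominator = 1×110 + 0.12×12.0 + 0.26×91.2 = 135.2
Vm = 25.2 · ln(0.23351) = 25.2 × (-1.4545) = -36.65 mV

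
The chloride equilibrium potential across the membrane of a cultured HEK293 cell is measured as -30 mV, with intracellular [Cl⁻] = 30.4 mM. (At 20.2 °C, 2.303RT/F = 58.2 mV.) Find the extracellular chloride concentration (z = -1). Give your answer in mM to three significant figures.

99.6 mM

Nernst: E = (58.2/-1) · log₁₀([out]/[in]), so log₁₀([out]/[in]) = -30.0 × -1 / 58.2 = 0.5155.
[out]/[in] = 10^(0.5155) = 3.277.
[out] = 3.277 × 30.4 = 99.62 mM.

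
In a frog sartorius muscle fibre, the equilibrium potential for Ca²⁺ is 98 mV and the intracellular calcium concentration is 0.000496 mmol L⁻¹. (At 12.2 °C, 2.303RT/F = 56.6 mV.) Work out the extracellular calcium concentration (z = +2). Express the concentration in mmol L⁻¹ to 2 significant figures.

1.4 mmol L⁻¹

Nernst: E = (56.6/2) · log₁₀([out]/[in]), so log₁₀([out]/[in]) = 98.0 × 2 / 56.6 = 3.4629.
[out]/[in] = 10^(3.4629) = 2903.
[out] = 2903 × 0.000496 = 1.44 mmol L⁻¹.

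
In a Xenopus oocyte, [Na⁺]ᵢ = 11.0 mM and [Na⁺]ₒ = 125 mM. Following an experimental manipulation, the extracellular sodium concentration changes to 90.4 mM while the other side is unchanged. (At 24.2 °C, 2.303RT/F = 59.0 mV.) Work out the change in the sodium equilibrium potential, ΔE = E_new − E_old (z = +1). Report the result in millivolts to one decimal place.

E_old = (59.0/1)·log₁₀(125/11.0) = 62.28 mV
E_new = (59.0/1)·log₁₀(90.4/11.0) = 53.97 mV
ΔE = 53.97 − (62.28) = -8.30 mV

-8.3 mV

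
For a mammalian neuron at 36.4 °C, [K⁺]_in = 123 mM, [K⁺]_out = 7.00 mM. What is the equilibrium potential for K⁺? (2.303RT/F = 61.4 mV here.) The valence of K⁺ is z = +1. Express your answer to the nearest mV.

E = (61.4/z) · log₁₀([K⁺]_out/[K⁺]_in) with z = +1.
= (61.4/1) · log₁₀(7.00/123) = 61.40 · log₁₀(0.05691)
= 61.40 · (-1.2448) = -76.43 mV

-76 mV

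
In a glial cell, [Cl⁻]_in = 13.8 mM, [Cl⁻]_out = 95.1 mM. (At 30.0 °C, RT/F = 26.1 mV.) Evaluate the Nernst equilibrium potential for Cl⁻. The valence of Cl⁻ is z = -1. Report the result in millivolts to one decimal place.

E = (26.1/z) · ln([Cl⁻]_out/[Cl⁻]_in) with z = -1.
For an anion, dividing by z = -1 reverses the sign.
= (26.1/-1) · ln(95.1/13.8) = -26.10 · ln(6.891)
= -26.10 · (1.9303) = -50.38 mV

-50.4 mV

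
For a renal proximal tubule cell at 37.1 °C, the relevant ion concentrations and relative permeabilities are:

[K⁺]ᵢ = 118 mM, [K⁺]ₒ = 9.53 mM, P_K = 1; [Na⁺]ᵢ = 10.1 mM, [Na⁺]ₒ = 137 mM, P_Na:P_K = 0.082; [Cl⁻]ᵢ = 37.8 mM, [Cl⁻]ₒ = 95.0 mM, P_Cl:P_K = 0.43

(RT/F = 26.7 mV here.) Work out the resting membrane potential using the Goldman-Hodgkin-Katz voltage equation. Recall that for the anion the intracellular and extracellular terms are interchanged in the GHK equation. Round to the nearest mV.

Vm = 26.7 · ln[(Σ P·[cation]ₒ + Σ P·[anion]ᵢ) / (Σ P·[cation]ᵢ + Σ P·[anion]ₒ)]
Numerator = 1×9.53 + 0.082×137 + 0.43×37.8 = 37.02
Denominator = 1×118 + 0.082×10.1 + 0.43×95.0 = 159.7
Vm = 26.7 · ln(0.23183) = 26.7 × (-1.4618) = -39.03 mV

-39 mV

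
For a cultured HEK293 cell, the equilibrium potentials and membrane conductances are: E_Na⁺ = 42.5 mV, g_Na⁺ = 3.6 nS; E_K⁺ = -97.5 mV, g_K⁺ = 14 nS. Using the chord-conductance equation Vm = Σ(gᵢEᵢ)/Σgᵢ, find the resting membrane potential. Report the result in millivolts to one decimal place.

Σ gᵢEᵢ = 3.6·(42.5) + 14·(-97.5) = -1212.00
Σ gᵢ = 3.6 + 14 = 17.6
Vm = -1212.00 / 17.6 = -68.86 mV

-68.9 mV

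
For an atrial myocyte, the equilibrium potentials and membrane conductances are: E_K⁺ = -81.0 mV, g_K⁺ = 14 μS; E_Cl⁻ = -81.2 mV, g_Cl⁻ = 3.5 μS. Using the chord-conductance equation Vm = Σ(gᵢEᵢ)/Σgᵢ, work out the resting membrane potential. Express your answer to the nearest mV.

Σ gᵢEᵢ = 14·(-81.0) + 3.5·(-81.2) = -1418.20
Σ gᵢ = 14 + 3.5 = 17.5
Vm = -1418.20 / 17.5 = -81.04 mV

-81 mV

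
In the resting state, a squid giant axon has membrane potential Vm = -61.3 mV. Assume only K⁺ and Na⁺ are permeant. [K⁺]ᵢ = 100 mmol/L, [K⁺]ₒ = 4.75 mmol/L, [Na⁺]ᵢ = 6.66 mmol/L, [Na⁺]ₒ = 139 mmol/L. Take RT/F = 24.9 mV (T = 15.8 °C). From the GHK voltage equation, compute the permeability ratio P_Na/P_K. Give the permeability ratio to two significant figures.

Let α = P_Na/P_K. GHK: Vm = 24.9·ln[(Kₒ + α·Naₒ)/(Kᵢ + α·Naᵢ)].
e^(Vm/24.9) = e^(-61.3/24.9) = 0.085277
So 0.085277·(Kᵢ + α·Naᵢ) = Kₒ + α·Naₒ → α = (0.085277·100.0 − 4.75) / (139.0 − 0.085277·6.66)
α = (8.528 − 4.75) / (139.0 − 0.5679) = 3.778/138.4 = 0.02729

0.027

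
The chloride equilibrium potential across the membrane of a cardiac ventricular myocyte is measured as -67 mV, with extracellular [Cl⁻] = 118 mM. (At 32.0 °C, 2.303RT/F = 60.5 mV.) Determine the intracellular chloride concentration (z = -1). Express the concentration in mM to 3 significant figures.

Nernst: E = (60.5/-1) · log₁₀([out]/[in]), so log₁₀([out]/[in]) = -67.0 × -1 / 60.5 = 1.1074.
[out]/[in] = 10^(1.1074) = 12.81.
[in] = 118 / 12.81 = 9.214 mM.

9.21 mM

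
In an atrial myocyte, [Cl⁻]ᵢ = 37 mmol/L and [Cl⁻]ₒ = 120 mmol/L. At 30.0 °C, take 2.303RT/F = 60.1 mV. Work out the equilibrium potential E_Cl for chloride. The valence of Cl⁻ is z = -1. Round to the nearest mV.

-31 mV

E = (60.1/z) · log₁₀([Cl⁻]_out/[Cl⁻]_in) with z = -1.
For an anion, dividing by z = -1 reverses the sign.
= (60.1/-1) · log₁₀(120/37) = -60.10 · log₁₀(3.243)
= -60.10 · (0.5110) = -30.71 mV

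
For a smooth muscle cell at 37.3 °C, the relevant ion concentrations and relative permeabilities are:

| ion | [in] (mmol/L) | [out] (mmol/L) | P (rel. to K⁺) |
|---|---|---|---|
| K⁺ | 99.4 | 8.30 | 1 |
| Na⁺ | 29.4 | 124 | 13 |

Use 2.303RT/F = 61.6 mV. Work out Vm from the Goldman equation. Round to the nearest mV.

32 mV

Vm = 61.6 · log₁₀[(Σ P·[cation]ₒ + Σ P·[anion]ᵢ) / (Σ P·[cation]ᵢ + Σ P·[anion]ₒ)]
Numerator = 1×8.30 + 13×124 = 1620
Denominator = 1×99.4 + 13×29.4 = 481.6
Vm = 61.6 · log₁₀(3.3644) = 61.6 × (0.5269) = 32.46 mV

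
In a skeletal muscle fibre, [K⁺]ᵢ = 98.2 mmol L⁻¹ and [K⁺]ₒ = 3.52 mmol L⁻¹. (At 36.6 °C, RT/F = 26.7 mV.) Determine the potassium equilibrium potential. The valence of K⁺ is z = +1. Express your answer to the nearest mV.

-89 mV

E = (26.7/z) · ln([K⁺]_out/[K⁺]_in) with z = +1.
= (26.7/1) · ln(3.52/98.2) = 26.70 · ln(0.03585)
= 26.70 · (-3.3285) = -88.87 mV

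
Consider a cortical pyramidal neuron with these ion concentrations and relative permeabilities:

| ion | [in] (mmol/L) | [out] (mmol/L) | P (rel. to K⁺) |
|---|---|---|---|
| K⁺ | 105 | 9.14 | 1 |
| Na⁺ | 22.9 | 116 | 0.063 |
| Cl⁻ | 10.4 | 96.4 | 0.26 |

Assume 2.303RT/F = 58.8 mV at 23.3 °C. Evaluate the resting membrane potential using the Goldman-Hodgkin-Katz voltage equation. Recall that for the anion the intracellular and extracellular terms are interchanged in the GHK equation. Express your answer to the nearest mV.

Vm = 58.8 · log₁₀[(Σ P·[cation]ₒ + Σ P·[anion]ᵢ) / (Σ P·[cation]ᵢ + Σ P·[anion]ₒ)]
Numerator = 1×9.14 + 0.063×116 + 0.26×10.4 = 19.15
Denominator = 1×105 + 0.063×22.9 + 0.26×96.4 = 131.5
Vm = 58.8 · log₁₀(0.14564) = 58.8 × (-0.8367) = -49.20 mV

-49 mV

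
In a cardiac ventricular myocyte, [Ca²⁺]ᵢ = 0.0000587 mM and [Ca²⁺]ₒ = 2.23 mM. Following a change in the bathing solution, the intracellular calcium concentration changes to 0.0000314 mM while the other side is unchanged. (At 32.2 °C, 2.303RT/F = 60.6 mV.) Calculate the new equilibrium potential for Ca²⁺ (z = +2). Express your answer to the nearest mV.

147 mV

After the shift: [Ca²⁺]_out = 2.23, [Ca²⁺]_in = 0.0000314 mM.
E_new = (60.6/2)·log₁₀(2.23/0.0000314) = 30.30 · (4.8514) = 147.00 mV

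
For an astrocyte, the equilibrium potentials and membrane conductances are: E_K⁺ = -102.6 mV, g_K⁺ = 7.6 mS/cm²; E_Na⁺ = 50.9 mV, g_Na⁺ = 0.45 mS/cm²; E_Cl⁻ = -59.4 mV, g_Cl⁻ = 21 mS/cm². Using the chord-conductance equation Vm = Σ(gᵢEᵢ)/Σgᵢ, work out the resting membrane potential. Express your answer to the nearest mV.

Σ gᵢEᵢ = 7.6·(-102.6) + 0.45·(50.9) + 21·(-59.4) = -2004.25
Σ gᵢ = 7.6 + 0.45 + 21 = 29.05
Vm = -2004.25 / 29.05 = -68.99 mV

-69 mV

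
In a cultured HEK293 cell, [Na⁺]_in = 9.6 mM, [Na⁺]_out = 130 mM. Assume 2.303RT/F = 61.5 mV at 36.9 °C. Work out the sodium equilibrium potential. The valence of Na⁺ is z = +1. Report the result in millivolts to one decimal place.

69.6 mV

E = (61.5/z) · log₁₀([Na⁺]_out/[Na⁺]_in) with z = +1.
= (61.5/1) · log₁₀(130/9.6) = 61.50 · log₁₀(13.54)
= 61.50 · (1.1317) = 69.60 mV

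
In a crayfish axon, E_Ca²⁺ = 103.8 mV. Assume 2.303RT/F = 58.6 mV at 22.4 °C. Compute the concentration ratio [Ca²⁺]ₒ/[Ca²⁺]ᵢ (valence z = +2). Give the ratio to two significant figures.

3500

log₁₀([out]/[in]) = E·z/(58.6) = 103.8 × 2 / 58.6 = 3.5427
[out]/[in] = 10^(3.5427) = 3489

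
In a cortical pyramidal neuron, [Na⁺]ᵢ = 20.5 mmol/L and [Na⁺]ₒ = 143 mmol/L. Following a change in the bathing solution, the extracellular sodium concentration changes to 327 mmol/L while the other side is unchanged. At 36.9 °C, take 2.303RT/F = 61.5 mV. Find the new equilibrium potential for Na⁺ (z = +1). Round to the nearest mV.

74 mV

After the shift: [Na⁺]_out = 327, [Na⁺]_in = 20.5 mmol/L.
E_new = (61.5/1)·log₁₀(327/20.5) = 61.50 · (1.2028) = 73.97 mV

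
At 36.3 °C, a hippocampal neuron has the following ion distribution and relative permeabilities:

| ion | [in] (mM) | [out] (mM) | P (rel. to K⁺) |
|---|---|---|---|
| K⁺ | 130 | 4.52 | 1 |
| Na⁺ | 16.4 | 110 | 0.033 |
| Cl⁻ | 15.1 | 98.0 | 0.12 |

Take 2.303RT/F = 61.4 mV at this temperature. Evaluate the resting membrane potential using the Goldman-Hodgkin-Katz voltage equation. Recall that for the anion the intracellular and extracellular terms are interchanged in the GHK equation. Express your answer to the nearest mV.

Vm = 61.4 · log₁₀[(Σ P·[cation]ₒ + Σ P·[anion]ᵢ) / (Σ P·[cation]ᵢ + Σ P·[anion]ₒ)]
Numerator = 1×4.52 + 0.033×110 + 0.12×15.1 = 9.962
Denominator = 1×130 + 0.033×16.4 + 0.12×98.0 = 142.3
Vm = 61.4 · log₁₀(0.070006) = 61.4 × (-1.1549) = -70.91 mV

-71 mV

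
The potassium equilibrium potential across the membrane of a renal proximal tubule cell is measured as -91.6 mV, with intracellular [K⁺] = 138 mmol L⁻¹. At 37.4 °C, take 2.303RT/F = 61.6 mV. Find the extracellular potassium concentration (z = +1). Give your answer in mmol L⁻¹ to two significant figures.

Nernst: E = (61.6/1) · log₁₀([out]/[in]), so log₁₀([out]/[in]) = -91.6 × 1 / 61.6 = -1.4870.
[out]/[in] = 10^(-1.4870) = 0.03258.
[out] = 0.03258 × 138 = 4.496 mmol L⁻¹.

4.5 mmol L⁻¹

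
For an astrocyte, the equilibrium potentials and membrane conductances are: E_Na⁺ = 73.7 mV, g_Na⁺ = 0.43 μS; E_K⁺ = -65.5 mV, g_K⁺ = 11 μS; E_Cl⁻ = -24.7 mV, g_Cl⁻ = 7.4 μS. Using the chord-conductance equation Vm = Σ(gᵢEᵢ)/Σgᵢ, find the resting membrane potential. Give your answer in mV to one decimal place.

-46.3 mV

Σ gᵢEᵢ = 0.43·(73.7) + 11·(-65.5) + 7.4·(-24.7) = -871.59
Σ gᵢ = 0.43 + 11 + 7.4 = 18.83
Vm = -871.59 / 18.83 = -46.29 mV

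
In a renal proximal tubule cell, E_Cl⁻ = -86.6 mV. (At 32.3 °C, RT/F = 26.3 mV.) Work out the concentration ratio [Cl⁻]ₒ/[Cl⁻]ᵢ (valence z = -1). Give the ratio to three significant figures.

26.9

ln([out]/[in]) = E·z/(26.3) = -86.6 × -1 / 26.3 = 3.2928
[out]/[in] = e^(3.2928) = 26.92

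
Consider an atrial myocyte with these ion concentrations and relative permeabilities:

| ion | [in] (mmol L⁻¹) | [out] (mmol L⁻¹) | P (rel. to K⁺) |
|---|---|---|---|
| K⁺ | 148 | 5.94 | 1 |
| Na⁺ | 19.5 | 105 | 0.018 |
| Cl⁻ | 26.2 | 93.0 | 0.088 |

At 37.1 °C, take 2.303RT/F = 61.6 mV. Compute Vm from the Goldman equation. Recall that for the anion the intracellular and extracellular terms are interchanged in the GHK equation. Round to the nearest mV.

Vm = 61.6 · log₁₀[(Σ P·[cation]ₒ + Σ P·[anion]ᵢ) / (Σ P·[cation]ᵢ + Σ P·[anion]ₒ)]
Numerator = 1×5.94 + 0.018×105 + 0.088×26.2 = 10.14
Denominator = 1×148 + 0.018×19.5 + 0.088×93.0 = 156.5
Vm = 61.6 · log₁₀(0.06475) = 61.6 × (-1.1888) = -73.23 mV

-73 mV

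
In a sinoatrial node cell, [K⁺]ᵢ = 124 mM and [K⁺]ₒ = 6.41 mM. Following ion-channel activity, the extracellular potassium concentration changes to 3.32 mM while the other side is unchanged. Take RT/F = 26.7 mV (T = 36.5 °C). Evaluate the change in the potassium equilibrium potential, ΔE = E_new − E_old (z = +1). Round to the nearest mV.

-18 mV

E_old = (26.7/1)·ln(6.41/124) = -79.10 mV
E_new = (26.7/1)·ln(3.32/124) = -96.66 mV
ΔE = -96.66 − (-79.10) = -17.57 mV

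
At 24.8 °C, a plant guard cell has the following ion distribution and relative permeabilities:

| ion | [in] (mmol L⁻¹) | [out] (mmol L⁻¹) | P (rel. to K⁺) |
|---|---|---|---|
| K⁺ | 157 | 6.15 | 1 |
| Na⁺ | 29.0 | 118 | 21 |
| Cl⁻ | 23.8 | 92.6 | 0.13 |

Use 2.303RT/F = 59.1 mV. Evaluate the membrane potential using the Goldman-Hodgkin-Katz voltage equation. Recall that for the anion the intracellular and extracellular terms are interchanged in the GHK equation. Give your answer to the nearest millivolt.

Vm = 59.1 · log₁₀[(Σ P·[cation]ₒ + Σ P·[anion]ᵢ) / (Σ P·[cation]ᵢ + Σ P·[anion]ₒ)]
Numerator = 1×6.15 + 21×118 + 0.13×23.8 = 2487
Denominator = 1×157 + 21×29.0 + 0.13×92.6 = 778
Vm = 59.1 · log₁₀(3.1968) = 59.1 × (0.5047) = 29.83 mV

30 mV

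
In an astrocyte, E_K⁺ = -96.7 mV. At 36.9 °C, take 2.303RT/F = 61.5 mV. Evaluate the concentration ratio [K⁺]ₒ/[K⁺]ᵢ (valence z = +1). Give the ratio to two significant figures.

0.027

log₁₀([out]/[in]) = E·z/(61.5) = -96.7 × 1 / 61.5 = -1.5724
[out]/[in] = 10^(-1.5724) = 0.02677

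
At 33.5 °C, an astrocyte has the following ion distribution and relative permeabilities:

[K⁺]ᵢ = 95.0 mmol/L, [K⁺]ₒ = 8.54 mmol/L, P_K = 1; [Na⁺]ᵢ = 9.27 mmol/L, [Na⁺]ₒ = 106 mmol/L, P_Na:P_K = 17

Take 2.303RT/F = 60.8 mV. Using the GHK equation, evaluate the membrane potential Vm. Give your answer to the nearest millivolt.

52 mV

Vm = 60.8 · log₁₀[(Σ P·[cation]ₒ + Σ P·[anion]ᵢ) / (Σ P·[cation]ᵢ + Σ P·[anion]ₒ)]
Numerator = 1×8.54 + 17×106 = 1811
Denominator = 1×95.0 + 17×9.27 = 252.6
Vm = 60.8 · log₁₀(7.1679) = 60.8 × (0.8554) = 52.01 mV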